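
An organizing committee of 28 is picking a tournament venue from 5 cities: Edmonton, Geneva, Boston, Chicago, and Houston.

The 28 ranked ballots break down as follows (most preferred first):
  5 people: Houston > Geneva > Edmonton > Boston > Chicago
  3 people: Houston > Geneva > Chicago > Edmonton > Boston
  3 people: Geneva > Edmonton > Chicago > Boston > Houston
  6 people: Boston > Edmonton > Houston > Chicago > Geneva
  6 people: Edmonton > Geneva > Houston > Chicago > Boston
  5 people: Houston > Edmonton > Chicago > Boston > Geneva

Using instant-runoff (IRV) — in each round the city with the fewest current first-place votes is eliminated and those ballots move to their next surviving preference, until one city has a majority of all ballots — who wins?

Edmonton

Round 1: Edmonton 6, Geneva 3, Boston 6, Chicago 0, Houston 13. Chicago eliminated.
Round 2: Edmonton 6, Geneva 3, Boston 6, Houston 13. Geneva eliminated.
Round 3: Edmonton 9, Boston 6, Houston 13. Boston eliminated.
Round 4: Edmonton 15, Houston 13. Edmonton has a majority (≥15).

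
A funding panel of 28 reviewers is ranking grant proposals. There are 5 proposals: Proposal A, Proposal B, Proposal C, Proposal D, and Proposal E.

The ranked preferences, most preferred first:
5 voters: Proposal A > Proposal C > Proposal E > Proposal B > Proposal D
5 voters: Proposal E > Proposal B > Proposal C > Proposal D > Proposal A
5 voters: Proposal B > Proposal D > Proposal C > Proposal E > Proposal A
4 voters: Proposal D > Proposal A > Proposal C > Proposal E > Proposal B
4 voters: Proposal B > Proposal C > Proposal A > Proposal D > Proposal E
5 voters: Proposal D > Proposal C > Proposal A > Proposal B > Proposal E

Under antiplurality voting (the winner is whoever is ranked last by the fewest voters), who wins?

Last-place votes: Proposal A 10, Proposal B 4, Proposal C 0, Proposal D 5, Proposal E 9.

Proposal C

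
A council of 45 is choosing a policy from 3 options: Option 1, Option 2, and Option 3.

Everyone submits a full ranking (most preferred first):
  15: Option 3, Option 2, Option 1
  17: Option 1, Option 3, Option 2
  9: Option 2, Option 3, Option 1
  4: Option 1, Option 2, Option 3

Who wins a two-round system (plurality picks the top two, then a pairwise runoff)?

Round 1 first-place votes: Option 1 21, Option 2 9, Option 3 15. Option 1 and Option 3 advance.
Runoff: Option 1 is ranked above Option 3 on 21 ballots, Option 3 above Option 1 on 24.

Option 3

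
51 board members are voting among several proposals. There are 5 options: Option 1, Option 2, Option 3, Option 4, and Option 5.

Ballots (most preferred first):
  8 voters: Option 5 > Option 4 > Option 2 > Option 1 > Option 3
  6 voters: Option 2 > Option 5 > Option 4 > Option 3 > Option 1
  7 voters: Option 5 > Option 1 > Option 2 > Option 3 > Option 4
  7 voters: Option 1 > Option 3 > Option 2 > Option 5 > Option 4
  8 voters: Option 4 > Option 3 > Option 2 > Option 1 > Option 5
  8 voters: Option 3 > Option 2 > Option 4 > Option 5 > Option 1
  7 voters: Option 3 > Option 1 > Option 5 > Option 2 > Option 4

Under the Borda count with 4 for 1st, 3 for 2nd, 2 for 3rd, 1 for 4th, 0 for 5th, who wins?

Option 3

Option 1: 8×1 + 6×0 + 7×3 + 7×4 + 8×1 + 8×0 + 7×3 = 86
Option 2: 8×2 + 6×4 + 7×2 + 7×2 + 8×2 + 8×3 + 7×1 = 115
Option 3: 8×0 + 6×1 + 7×1 + 7×3 + 8×3 + 8×4 + 7×4 = 118
Option 4: 8×3 + 6×2 + 7×0 + 7×0 + 8×4 + 8×2 + 7×0 = 84
Option 5: 8×4 + 6×3 + 7×4 + 7×1 + 8×0 + 8×1 + 7×2 = 107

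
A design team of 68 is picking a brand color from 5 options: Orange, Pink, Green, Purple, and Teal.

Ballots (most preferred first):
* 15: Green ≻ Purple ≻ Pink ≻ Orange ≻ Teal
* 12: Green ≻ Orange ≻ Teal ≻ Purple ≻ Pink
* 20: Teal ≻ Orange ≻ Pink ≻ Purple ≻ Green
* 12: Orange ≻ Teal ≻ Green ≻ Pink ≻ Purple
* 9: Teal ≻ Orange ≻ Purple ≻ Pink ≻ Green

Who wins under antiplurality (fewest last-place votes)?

Orange

Last-place votes: Orange 0, Pink 12, Green 29, Purple 12, Teal 15.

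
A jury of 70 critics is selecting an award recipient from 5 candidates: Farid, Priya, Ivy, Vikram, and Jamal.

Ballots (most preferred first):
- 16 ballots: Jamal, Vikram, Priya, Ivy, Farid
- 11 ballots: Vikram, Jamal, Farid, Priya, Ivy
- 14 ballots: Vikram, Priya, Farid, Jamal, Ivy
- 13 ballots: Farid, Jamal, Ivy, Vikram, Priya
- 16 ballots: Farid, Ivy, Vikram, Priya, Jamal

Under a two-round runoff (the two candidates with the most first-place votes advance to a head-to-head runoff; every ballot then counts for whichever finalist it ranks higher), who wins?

Round 1 first-place votes: Farid 29, Priya 0, Ivy 0, Vikram 25, Jamal 16. Farid and Vikram advance.
Runoff: Farid is ranked above Vikram on 29 ballots, Vikram above Farid on 41.

Vikram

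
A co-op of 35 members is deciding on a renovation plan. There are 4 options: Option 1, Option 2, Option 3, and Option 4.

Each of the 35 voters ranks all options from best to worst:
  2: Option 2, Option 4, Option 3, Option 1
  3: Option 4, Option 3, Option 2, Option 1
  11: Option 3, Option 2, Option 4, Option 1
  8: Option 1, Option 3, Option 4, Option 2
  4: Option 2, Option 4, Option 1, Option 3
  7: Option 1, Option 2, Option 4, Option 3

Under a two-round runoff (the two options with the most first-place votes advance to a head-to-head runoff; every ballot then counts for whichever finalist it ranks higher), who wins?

Option 1

Round 1 first-place votes: Option 1 15, Option 2 6, Option 3 11, Option 4 3. Option 1 and Option 3 advance.
Runoff: Option 1 is ranked above Option 3 on 19 ballots, Option 3 above Option 1 on 16.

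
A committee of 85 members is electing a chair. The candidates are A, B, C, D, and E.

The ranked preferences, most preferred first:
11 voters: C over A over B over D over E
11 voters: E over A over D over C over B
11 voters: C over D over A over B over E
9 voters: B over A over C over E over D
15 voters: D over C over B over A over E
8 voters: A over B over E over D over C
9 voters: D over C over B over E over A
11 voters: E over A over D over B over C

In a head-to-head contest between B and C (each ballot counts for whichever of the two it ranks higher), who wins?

B is ranked above C on 28 ballots; C above B on 57.

C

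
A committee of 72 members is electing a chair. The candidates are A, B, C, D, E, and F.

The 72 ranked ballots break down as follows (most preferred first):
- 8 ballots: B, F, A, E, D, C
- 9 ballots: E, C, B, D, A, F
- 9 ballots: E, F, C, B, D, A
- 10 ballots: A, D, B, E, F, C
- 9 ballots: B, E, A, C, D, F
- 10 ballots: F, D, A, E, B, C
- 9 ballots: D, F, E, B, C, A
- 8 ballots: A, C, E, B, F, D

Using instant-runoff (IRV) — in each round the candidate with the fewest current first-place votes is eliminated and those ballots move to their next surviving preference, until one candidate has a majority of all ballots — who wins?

Round 1: A 18, B 17, C 0, D 9, E 18, F 10. C eliminated.
Round 2: A 18, B 17, D 9, E 18, F 10. D eliminated.
Round 3: A 18, B 17, E 18, F 19. B eliminated.
Round 4: A 18, E 27, F 27. A eliminated.
Round 5: E 45, F 27. E has a majority (≥37).

E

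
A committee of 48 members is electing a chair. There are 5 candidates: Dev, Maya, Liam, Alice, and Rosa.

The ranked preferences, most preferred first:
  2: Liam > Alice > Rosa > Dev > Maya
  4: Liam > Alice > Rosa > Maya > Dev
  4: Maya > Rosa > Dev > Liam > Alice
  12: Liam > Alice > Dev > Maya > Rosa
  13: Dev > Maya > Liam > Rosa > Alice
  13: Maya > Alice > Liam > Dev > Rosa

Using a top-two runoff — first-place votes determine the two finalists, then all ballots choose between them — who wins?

Round 1 first-place votes: Dev 13, Maya 17, Liam 18, Alice 0, Rosa 0. Liam and Maya advance.
Runoff: Liam is ranked above Maya on 18 ballots, Maya above Liam on 30.

Maya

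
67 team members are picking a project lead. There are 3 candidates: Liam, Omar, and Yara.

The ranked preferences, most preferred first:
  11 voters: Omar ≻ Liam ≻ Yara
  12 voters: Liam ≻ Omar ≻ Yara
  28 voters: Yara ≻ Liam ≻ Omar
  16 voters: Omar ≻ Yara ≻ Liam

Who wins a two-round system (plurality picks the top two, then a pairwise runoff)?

Omar

Round 1 first-place votes: Liam 12, Omar 27, Yara 28. Yara and Omar advance.
Runoff: Yara is ranked above Omar on 28 ballots, Omar above Yara on 39.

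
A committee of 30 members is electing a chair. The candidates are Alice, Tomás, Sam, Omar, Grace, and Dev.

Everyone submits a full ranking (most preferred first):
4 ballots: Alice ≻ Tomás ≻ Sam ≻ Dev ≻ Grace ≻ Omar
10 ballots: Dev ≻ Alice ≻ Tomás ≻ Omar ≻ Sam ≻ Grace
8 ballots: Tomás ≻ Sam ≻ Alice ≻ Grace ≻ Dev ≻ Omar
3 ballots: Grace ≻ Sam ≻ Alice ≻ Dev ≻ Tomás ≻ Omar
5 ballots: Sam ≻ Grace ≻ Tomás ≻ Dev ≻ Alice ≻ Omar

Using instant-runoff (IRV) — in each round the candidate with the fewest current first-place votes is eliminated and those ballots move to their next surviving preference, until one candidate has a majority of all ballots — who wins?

Round 1: Alice 4, Tomás 8, Sam 5, Omar 0, Grace 3, Dev 10. Omar eliminated.
Round 2: Alice 4, Tomás 8, Sam 5, Grace 3, Dev 10. Grace eliminated.
Round 3: Alice 4, Tomás 8, Sam 8, Dev 10. Alice eliminated.
Round 4: Tomás 12, Sam 8, Dev 10. Sam eliminated.
Round 5: Tomás 17, Dev 13. Tomás has a majority (≥16).

Tomás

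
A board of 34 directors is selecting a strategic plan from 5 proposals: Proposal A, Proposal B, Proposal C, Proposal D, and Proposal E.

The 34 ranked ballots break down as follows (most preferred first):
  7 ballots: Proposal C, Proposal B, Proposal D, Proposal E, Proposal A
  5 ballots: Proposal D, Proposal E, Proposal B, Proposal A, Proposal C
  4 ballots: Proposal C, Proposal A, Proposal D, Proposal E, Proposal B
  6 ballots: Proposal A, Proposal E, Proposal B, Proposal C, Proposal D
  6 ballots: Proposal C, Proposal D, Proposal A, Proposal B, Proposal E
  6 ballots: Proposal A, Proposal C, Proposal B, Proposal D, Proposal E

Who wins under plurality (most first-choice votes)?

First-place votes: Proposal A 12, Proposal B 0, Proposal C 17, Proposal D 5, Proposal E 0.

Proposal C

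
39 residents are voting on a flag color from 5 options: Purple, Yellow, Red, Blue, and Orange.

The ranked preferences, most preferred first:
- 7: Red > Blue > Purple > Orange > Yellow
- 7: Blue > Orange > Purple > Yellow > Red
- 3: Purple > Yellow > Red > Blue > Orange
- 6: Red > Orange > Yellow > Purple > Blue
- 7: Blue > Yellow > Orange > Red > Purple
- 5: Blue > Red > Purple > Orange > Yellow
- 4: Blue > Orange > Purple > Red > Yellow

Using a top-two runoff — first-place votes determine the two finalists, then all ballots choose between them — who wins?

Round 1 first-place votes: Purple 3, Yellow 0, Red 13, Blue 23, Orange 0. Blue and Red advance.
Runoff: Blue is ranked above Red on 23 ballots, Red above Blue on 16.

Blue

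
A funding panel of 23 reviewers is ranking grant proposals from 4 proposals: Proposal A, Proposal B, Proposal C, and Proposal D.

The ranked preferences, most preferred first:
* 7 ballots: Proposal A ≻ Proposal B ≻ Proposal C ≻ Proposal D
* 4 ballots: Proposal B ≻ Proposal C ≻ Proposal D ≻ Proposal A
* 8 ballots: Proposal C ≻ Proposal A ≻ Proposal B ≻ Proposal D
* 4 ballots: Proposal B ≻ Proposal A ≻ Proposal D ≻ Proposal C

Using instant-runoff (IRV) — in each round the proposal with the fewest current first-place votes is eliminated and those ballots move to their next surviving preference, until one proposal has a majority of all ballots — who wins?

Proposal B

Round 1: Proposal A 7, Proposal B 8, Proposal C 8, Proposal D 0. Proposal D eliminated.
Round 2: Proposal A 7, Proposal B 8, Proposal C 8. Proposal A eliminated.
Round 3: Proposal B 15, Proposal C 8. Proposal B has a majority (≥12).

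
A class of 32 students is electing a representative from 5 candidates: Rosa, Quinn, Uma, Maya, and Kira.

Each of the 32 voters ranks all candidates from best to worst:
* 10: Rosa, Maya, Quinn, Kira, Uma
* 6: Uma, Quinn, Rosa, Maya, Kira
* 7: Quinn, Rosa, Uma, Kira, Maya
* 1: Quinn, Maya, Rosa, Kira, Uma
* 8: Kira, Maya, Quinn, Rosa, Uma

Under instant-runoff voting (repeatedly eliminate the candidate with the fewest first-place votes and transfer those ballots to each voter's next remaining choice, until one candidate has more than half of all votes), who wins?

Quinn

Round 1: Rosa 10, Quinn 8, Uma 6, Maya 0, Kira 8. Maya eliminated.
Round 2: Rosa 10, Quinn 8, Uma 6, Kira 8. Uma eliminated.
Round 3: Rosa 10, Quinn 14, Kira 8. Kira eliminated.
Round 4: Rosa 10, Quinn 22. Quinn has a majority (≥17).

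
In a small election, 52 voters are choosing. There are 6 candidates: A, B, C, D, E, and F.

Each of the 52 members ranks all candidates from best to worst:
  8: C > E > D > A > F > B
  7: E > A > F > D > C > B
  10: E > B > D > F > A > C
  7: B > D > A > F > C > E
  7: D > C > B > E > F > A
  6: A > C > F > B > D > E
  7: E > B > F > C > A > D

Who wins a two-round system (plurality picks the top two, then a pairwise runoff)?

Round 1 first-place votes: A 6, B 7, C 8, D 7, E 24, F 0. E and C advance.
Runoff: E is ranked above C on 24 ballots, C above E on 28.

C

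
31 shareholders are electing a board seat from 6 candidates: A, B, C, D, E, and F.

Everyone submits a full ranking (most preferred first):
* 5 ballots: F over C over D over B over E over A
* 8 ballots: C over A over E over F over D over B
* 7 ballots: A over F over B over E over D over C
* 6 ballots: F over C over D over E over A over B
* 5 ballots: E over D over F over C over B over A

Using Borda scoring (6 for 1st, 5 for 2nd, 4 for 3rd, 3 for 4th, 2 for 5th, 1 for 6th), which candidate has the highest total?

F

A: 5×1 + 8×5 + 7×6 + 6×2 + 5×1 = 104
B: 5×3 + 8×1 + 7×4 + 6×1 + 5×2 = 67
C: 5×5 + 8×6 + 7×1 + 6×5 + 5×3 = 125
D: 5×4 + 8×2 + 7×2 + 6×4 + 5×5 = 99
E: 5×2 + 8×4 + 7×3 + 6×3 + 5×6 = 111
F: 5×6 + 8×3 + 7×5 + 6×6 + 5×4 = 145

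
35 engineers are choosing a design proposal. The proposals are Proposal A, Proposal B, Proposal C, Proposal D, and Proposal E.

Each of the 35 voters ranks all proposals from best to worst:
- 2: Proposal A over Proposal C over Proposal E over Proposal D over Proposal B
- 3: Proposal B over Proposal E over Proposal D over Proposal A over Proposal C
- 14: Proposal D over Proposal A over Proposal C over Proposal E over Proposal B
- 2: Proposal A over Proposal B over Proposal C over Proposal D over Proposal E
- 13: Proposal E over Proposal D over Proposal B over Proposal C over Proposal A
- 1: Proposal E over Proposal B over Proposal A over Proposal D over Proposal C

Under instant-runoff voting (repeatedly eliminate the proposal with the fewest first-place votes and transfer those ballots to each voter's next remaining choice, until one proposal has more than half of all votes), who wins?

Proposal E

Round 1: Proposal A 4, Proposal B 3, Proposal C 0, Proposal D 14, Proposal E 14. Proposal C eliminated.
Round 2: Proposal A 4, Proposal B 3, Proposal D 14, Proposal E 14. Proposal B eliminated.
Round 3: Proposal A 4, Proposal D 14, Proposal E 17. Proposal A eliminated.
Round 4: Proposal D 16, Proposal E 19. Proposal E has a majority (≥18).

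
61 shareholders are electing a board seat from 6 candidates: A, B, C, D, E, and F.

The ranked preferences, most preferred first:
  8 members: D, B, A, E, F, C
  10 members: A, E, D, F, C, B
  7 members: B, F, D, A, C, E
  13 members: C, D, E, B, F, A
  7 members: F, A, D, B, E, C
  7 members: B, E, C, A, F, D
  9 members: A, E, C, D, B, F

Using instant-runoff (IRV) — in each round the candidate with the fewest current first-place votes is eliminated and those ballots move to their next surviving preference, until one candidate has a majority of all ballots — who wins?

Round 1: A 19, B 14, C 13, D 8, E 0, F 7. E eliminated.
Round 2: A 19, B 14, C 13, D 8, F 7. F eliminated.
Round 3: A 26, B 14, C 13, D 8. D eliminated.
Round 4: A 26, B 22, C 13. C eliminated.
Round 5: A 26, B 35. B has a majority (≥31).

B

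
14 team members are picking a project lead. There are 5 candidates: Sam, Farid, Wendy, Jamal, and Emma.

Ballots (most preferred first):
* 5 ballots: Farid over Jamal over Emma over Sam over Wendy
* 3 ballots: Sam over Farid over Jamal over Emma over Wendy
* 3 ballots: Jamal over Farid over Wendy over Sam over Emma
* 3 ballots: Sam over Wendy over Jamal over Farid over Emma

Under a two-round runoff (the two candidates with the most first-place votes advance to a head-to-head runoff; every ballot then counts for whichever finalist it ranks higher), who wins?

Round 1 first-place votes: Sam 6, Farid 5, Wendy 0, Jamal 3, Emma 0. Sam and Farid advance.
Runoff: Sam is ranked above Farid on 6 ballots, Farid above Sam on 8.

Farid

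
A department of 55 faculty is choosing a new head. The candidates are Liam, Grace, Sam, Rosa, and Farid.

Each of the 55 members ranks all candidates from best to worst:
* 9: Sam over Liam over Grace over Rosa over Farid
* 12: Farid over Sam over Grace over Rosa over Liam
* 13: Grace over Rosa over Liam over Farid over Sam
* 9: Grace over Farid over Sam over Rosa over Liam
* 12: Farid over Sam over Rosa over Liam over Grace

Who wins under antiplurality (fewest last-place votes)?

Rosa

Last-place votes: Liam 21, Grace 12, Sam 13, Rosa 0, Farid 9.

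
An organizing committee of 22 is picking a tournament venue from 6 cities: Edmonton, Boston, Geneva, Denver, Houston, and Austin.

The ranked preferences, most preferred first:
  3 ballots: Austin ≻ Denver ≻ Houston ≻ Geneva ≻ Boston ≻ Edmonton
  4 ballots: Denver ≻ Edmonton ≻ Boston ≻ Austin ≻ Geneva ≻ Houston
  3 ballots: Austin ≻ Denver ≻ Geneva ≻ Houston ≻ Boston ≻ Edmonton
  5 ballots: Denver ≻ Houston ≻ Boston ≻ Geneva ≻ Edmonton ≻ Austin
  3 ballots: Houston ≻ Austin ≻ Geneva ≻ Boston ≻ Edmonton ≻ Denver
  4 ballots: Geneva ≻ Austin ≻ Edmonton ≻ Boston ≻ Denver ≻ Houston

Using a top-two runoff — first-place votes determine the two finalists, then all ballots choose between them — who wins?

Round 1 first-place votes: Edmonton 0, Boston 0, Geneva 4, Denver 9, Houston 3, Austin 6. Denver and Austin advance.
Runoff: Denver is ranked above Austin on 9 ballots, Austin above Denver on 13.

Austin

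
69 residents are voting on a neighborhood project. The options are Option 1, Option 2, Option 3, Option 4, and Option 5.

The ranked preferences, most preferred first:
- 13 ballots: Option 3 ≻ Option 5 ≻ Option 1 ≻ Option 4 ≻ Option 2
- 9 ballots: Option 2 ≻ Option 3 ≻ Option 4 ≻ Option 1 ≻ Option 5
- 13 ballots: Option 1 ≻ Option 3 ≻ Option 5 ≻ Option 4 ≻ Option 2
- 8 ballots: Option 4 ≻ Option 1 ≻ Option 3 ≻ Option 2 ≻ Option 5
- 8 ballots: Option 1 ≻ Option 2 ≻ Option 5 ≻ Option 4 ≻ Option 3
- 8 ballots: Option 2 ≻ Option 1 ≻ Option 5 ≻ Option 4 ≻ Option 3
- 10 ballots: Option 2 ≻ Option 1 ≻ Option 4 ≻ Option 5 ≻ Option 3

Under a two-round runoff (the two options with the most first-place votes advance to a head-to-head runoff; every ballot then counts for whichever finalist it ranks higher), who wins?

Round 1 first-place votes: Option 1 21, Option 2 27, Option 3 13, Option 4 8, Option 5 0. Option 2 and Option 1 advance.
Runoff: Option 2 is ranked above Option 1 on 27 ballots, Option 1 above Option 2 on 42.

Option 1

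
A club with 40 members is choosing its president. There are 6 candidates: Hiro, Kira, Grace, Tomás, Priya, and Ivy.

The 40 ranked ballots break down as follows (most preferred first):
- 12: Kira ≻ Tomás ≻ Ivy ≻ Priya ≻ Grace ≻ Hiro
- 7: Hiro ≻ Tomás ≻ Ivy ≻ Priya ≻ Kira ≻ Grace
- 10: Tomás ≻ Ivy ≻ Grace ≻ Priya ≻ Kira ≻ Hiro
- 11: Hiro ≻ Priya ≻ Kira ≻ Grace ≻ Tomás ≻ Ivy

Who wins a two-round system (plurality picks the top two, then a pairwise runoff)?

Round 1 first-place votes: Hiro 18, Kira 12, Grace 0, Tomás 10, Priya 0, Ivy 0. Hiro and Kira advance.
Runoff: Hiro is ranked above Kira on 18 ballots, Kira above Hiro on 22.

Kira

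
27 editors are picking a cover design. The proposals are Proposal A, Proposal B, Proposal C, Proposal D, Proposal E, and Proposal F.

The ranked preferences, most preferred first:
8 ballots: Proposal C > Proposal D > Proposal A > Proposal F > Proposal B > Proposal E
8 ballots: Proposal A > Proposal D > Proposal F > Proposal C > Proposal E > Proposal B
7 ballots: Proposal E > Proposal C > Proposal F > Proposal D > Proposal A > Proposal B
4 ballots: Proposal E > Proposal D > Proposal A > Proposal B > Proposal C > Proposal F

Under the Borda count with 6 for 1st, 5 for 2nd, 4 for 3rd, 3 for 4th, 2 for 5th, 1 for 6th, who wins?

Proposal A: 8×4 + 8×6 + 7×2 + 4×4 = 110
Proposal B: 8×2 + 8×1 + 7×1 + 4×3 = 43
Proposal C: 8×6 + 8×3 + 7×5 + 4×2 = 115
Proposal D: 8×5 + 8×5 + 7×3 + 4×5 = 121
Proposal E: 8×1 + 8×2 + 7×6 + 4×6 = 90
Proposal F: 8×3 + 8×4 + 7×4 + 4×1 = 88

Proposal D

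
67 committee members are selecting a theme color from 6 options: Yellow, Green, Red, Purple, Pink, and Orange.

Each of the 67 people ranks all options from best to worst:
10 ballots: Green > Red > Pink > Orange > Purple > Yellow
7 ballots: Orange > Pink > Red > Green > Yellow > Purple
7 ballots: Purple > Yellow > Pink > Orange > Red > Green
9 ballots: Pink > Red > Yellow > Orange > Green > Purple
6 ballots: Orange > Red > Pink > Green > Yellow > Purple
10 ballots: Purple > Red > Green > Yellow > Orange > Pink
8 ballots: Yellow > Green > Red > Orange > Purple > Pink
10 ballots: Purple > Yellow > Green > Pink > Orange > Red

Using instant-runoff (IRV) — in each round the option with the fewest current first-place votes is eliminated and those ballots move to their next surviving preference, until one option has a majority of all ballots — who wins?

Round 1: Yellow 8, Green 10, Red 0, Purple 27, Pink 9, Orange 13. Red eliminated.
Round 2: Yellow 8, Green 10, Purple 27, Pink 9, Orange 13. Yellow eliminated.
Round 3: Green 18, Purple 27, Pink 9, Orange 13. Pink eliminated.
Round 4: Green 18, Purple 27, Orange 22. Green eliminated.
Round 5: Purple 27, Orange 40. Orange has a majority (≥34).

Orange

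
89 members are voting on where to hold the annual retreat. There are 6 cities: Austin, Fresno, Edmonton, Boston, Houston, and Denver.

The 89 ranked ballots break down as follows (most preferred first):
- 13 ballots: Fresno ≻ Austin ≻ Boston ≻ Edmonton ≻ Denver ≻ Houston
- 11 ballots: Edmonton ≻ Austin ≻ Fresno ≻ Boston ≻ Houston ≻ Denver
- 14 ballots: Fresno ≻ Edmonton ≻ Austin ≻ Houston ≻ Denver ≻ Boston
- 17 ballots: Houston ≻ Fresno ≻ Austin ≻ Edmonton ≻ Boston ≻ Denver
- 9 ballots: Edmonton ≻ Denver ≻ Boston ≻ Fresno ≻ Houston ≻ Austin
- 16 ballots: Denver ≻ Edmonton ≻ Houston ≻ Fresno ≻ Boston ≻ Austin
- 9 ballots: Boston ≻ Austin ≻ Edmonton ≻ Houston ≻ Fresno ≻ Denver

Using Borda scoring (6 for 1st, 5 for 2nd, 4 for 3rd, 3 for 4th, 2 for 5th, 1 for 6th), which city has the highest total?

Austin: 13×5 + 11×5 + 14×4 + 17×4 + 9×1 + 16×1 + 9×5 = 314
Fresno: 13×6 + 11×4 + 14×6 + 17×5 + 9×3 + 16×3 + 9×2 = 384
Edmonton: 13×3 + 11×6 + 14×5 + 17×3 + 9×6 + 16×5 + 9×4 = 396
Boston: 13×4 + 11×3 + 14×1 + 17×2 + 9×4 + 16×2 + 9×6 = 255
Houston: 13×1 + 11×2 + 14×3 + 17×6 + 9×2 + 16×4 + 9×3 = 288
Denver: 13×2 + 11×1 + 14×2 + 17×1 + 9×5 + 16×6 + 9×1 = 232

Edmonton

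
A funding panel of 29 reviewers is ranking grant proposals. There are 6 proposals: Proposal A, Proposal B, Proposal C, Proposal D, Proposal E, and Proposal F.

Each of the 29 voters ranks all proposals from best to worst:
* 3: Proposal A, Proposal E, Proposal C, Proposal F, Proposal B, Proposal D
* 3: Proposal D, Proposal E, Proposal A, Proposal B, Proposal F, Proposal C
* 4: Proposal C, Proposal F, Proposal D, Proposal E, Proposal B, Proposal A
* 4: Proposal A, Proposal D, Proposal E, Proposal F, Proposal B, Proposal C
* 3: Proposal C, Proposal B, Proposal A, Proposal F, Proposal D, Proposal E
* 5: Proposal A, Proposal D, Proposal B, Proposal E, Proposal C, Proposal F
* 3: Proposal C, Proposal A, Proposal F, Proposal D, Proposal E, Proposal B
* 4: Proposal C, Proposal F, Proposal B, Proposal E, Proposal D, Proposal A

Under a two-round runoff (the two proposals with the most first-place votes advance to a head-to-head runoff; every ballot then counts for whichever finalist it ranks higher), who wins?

Proposal A

Round 1 first-place votes: Proposal A 12, Proposal B 0, Proposal C 14, Proposal D 3, Proposal E 0, Proposal F 0. Proposal C and Proposal A advance.
Runoff: Proposal C is ranked above Proposal A on 14 ballots, Proposal A above Proposal C on 15.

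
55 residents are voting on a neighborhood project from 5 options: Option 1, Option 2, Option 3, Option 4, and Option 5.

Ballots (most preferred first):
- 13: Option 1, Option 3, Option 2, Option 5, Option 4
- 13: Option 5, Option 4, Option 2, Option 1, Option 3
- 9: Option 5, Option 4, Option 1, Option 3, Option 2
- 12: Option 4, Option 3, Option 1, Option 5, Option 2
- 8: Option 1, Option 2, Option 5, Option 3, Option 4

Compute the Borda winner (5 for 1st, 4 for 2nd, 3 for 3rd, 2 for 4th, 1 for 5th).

Option 1

Option 1: 13×5 + 13×2 + 9×3 + 12×3 + 8×5 = 194
Option 2: 13×3 + 13×3 + 9×1 + 12×1 + 8×4 = 131
Option 3: 13×4 + 13×1 + 9×2 + 12×4 + 8×2 = 147
Option 4: 13×1 + 13×4 + 9×4 + 12×5 + 8×1 = 169
Option 5: 13×2 + 13×5 + 9×5 + 12×2 + 8×3 = 184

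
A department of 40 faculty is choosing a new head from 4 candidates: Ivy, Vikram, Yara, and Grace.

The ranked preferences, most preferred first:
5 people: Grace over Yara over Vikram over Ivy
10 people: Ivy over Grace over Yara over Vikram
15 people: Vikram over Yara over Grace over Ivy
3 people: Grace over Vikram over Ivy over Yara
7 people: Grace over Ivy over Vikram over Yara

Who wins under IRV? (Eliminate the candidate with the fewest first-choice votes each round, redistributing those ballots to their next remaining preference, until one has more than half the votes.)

Grace

Round 1: Ivy 10, Vikram 15, Yara 0, Grace 15. Yara eliminated.
Round 2: Ivy 10, Vikram 15, Grace 15. Ivy eliminated.
Round 3: Vikram 15, Grace 25. Grace has a majority (≥21).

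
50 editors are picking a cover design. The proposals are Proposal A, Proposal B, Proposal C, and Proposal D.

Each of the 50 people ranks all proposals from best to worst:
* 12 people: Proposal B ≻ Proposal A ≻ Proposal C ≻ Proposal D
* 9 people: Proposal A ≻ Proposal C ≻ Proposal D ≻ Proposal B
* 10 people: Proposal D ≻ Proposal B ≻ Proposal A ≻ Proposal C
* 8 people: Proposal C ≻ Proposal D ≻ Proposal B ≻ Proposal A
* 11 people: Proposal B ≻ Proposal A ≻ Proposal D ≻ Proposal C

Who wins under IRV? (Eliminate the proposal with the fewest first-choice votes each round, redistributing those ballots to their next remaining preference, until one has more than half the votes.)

Round 1: Proposal A 9, Proposal B 23, Proposal C 8, Proposal D 10. Proposal C eliminated.
Round 2: Proposal A 9, Proposal B 23, Proposal D 18. Proposal A eliminated.
Round 3: Proposal B 23, Proposal D 27. Proposal D has a majority (≥26).

Proposal D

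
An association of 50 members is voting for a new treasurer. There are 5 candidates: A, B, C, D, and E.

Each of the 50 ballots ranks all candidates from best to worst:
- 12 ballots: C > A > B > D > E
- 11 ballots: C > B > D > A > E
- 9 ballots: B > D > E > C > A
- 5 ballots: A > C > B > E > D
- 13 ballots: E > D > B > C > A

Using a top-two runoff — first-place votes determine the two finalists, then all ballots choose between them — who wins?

C

Round 1 first-place votes: A 5, B 9, C 23, D 0, E 13. C and E advance.
Runoff: C is ranked above E on 28 ballots, E above C on 22.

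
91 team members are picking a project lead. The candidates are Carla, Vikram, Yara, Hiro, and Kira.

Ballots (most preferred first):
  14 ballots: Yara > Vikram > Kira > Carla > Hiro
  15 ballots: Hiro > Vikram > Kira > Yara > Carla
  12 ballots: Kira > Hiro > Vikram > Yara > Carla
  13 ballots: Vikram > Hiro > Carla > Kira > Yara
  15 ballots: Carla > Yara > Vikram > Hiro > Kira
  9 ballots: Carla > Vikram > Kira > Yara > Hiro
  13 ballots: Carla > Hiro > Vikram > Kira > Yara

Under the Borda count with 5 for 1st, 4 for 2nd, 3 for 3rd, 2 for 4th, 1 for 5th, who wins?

Carla: 14×2 + 15×1 + 12×1 + 13×3 + 15×5 + 9×5 + 13×5 = 279
Vikram: 14×4 + 15×4 + 12×3 + 13×5 + 15×3 + 9×4 + 13×3 = 337
Yara: 14×5 + 15×2 + 12×2 + 13×1 + 15×4 + 9×2 + 13×1 = 228
Hiro: 14×1 + 15×5 + 12×4 + 13×4 + 15×2 + 9×1 + 13×4 = 280
Kira: 14×3 + 15×3 + 12×5 + 13×2 + 15×1 + 9×3 + 13×2 = 241

Vikram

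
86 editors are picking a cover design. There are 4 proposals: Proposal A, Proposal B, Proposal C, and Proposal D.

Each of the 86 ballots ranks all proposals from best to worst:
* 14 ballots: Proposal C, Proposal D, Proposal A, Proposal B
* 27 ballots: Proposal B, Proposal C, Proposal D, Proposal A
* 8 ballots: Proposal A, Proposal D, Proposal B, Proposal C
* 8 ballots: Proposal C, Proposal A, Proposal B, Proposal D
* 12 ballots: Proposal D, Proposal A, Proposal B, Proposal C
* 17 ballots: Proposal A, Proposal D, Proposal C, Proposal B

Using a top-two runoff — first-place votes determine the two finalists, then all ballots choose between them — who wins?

Round 1 first-place votes: Proposal A 25, Proposal B 27, Proposal C 22, Proposal D 12. Proposal B and Proposal A advance.
Runoff: Proposal B is ranked above Proposal A on 27 ballots, Proposal A above Proposal B on 59.

Proposal A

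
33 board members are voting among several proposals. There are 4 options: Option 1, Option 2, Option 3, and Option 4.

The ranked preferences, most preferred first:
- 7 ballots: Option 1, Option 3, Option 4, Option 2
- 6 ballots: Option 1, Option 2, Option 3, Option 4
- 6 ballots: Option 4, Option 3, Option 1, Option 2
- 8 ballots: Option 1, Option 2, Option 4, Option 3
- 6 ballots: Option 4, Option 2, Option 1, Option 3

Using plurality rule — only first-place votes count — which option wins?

Option 1

First-place votes: Option 1 21, Option 2 0, Option 3 0, Option 4 12.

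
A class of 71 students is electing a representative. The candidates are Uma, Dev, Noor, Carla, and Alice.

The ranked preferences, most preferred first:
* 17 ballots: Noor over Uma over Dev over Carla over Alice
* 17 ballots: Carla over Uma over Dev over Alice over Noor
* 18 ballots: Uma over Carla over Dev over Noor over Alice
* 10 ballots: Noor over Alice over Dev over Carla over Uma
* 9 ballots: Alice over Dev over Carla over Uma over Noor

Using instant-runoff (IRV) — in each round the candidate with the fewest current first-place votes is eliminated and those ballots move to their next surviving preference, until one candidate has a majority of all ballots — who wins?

Carla

Round 1: Uma 18, Dev 0, Noor 27, Carla 17, Alice 9. Dev eliminated.
Round 2: Uma 18, Noor 27, Carla 17, Alice 9. Alice eliminated.
Round 3: Uma 18, Noor 27, Carla 26. Uma eliminated.
Round 4: Noor 27, Carla 44. Carla has a majority (≥36).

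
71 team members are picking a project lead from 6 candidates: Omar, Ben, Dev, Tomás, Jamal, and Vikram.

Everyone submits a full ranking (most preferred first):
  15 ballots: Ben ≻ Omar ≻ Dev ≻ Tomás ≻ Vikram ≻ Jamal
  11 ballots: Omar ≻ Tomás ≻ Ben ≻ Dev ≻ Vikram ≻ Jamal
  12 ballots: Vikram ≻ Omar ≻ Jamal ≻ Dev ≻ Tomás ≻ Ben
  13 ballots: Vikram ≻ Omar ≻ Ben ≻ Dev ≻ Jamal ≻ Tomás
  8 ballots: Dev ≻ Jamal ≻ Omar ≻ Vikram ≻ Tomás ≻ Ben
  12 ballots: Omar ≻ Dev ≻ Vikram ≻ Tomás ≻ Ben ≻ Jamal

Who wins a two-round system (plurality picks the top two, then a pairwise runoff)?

Omar

Round 1 first-place votes: Omar 23, Ben 15, Dev 8, Tomás 0, Jamal 0, Vikram 25. Vikram and Omar advance.
Runoff: Vikram is ranked above Omar on 25 ballots, Omar above Vikram on 46.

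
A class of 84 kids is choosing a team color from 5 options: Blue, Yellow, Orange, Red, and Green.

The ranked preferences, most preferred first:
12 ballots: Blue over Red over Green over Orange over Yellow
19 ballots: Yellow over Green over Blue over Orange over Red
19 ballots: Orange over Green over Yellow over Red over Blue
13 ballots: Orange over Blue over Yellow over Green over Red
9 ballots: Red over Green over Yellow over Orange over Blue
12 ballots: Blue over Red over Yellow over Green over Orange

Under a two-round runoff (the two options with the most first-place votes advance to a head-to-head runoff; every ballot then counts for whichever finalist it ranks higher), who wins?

Round 1 first-place votes: Blue 24, Yellow 19, Orange 32, Red 9, Green 0. Orange and Blue advance.
Runoff: Orange is ranked above Blue on 41 ballots, Blue above Orange on 43.

Blue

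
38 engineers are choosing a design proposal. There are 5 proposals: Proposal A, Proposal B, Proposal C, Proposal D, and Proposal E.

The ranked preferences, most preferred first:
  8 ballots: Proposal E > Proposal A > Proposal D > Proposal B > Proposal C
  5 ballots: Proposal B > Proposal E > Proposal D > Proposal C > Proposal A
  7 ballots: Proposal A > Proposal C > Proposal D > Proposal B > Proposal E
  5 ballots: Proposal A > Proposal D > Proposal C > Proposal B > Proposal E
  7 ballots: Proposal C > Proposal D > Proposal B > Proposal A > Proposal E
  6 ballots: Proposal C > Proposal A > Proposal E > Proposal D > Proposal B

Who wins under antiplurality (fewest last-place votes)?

Last-place votes: Proposal A 5, Proposal B 6, Proposal C 8, Proposal D 0, Proposal E 19.

Proposal D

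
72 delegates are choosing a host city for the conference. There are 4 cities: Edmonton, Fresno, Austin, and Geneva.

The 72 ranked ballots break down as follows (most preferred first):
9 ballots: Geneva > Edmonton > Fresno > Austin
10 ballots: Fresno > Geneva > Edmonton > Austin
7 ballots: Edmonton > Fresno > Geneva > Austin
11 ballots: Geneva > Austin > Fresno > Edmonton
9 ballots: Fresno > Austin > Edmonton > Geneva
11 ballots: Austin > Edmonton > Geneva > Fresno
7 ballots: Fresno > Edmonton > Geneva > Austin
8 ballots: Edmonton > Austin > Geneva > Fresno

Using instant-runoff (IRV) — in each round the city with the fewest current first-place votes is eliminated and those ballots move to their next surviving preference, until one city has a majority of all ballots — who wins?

Fresno

Round 1: Edmonton 15, Fresno 26, Austin 11, Geneva 20. Austin eliminated.
Round 2: Edmonton 26, Fresno 26, Geneva 20. Geneva eliminated.
Round 3: Edmonton 35, Fresno 37. Fresno has a majority (≥37).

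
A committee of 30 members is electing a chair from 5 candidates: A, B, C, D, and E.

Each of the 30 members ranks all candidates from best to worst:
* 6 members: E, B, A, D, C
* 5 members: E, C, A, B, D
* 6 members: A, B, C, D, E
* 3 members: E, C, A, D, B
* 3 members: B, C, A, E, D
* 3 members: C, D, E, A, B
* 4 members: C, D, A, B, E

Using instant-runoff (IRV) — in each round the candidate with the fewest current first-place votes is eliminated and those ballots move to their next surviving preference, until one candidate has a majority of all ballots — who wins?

C

Round 1: A 6, B 3, C 7, D 0, E 14. D eliminated.
Round 2: A 6, B 3, C 7, E 14. B eliminated.
Round 3: A 6, C 10, E 14. A eliminated.
Round 4: C 16, E 14. C has a majority (≥16).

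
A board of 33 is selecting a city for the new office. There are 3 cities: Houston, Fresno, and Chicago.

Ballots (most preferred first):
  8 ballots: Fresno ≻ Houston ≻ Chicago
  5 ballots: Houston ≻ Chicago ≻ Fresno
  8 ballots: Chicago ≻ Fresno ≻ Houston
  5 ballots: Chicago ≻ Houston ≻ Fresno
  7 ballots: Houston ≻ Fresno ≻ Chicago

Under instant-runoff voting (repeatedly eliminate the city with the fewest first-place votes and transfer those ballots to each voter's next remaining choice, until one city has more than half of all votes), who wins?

Round 1: Houston 12, Fresno 8, Chicago 13. Fresno eliminated.
Round 2: Houston 20, Chicago 13. Houston has a majority (≥17).

Houston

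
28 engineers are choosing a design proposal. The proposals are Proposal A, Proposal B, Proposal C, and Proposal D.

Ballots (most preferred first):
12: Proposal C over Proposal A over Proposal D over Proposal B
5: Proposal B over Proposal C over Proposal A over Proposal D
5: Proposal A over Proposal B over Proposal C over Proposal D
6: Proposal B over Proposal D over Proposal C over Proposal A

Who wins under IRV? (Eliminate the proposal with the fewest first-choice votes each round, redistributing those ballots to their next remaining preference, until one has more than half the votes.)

Round 1: Proposal A 5, Proposal B 11, Proposal C 12, Proposal D 0. Proposal D eliminated.
Round 2: Proposal A 5, Proposal B 11, Proposal C 12. Proposal A eliminated.
Round 3: Proposal B 16, Proposal C 12. Proposal B has a majority (≥15).

Proposal B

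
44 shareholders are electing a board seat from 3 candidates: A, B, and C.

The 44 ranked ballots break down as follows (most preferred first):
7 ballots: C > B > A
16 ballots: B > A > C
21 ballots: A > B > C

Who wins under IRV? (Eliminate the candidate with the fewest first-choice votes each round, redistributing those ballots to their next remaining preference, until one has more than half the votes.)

Round 1: A 21, B 16, C 7. C eliminated.
Round 2: A 21, B 23. B has a majority (≥23).

B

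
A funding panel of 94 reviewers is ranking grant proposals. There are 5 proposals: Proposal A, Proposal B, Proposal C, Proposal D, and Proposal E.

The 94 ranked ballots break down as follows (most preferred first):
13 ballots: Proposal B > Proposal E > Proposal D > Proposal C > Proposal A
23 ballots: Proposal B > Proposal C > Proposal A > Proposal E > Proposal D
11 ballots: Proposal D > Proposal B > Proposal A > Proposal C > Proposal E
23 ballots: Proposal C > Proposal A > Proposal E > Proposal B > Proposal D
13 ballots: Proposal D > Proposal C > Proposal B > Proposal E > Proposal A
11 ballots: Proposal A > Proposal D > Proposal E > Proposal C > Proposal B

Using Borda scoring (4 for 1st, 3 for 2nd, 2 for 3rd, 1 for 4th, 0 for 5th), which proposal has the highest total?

Proposal A: 13×0 + 23×2 + 11×2 + 23×3 + 13×0 + 11×4 = 181
Proposal B: 13×4 + 23×4 + 11×3 + 23×1 + 13×2 + 11×0 = 226
Proposal C: 13×1 + 23×3 + 11×1 + 23×4 + 13×3 + 11×1 = 235
Proposal D: 13×2 + 23×0 + 11×4 + 23×0 + 13×4 + 11×3 = 155
Proposal E: 13×3 + 23×1 + 11×0 + 23×2 + 13×1 + 11×2 = 143

Proposal C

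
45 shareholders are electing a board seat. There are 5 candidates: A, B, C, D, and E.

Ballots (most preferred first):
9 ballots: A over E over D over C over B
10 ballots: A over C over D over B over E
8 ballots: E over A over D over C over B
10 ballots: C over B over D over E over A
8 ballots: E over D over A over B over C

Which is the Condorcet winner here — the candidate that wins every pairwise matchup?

E vs A: 26–19
E vs B: 25–20
E vs C: 25–20
E vs D: 25–20
E beats every other candidate.

E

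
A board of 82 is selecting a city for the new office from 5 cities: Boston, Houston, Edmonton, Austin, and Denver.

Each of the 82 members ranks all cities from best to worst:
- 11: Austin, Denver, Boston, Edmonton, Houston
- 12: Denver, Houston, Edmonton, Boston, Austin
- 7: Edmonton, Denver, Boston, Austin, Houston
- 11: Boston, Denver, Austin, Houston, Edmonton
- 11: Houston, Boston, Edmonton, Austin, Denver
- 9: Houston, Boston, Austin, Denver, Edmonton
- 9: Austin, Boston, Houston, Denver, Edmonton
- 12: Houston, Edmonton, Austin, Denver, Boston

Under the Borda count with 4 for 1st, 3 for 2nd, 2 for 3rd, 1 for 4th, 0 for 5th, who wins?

Houston

Boston: 11×2 + 12×1 + 7×2 + 11×4 + 11×3 + 9×3 + 9×3 + 12×0 = 179
Houston: 11×0 + 12×3 + 7×0 + 11×1 + 11×4 + 9×4 + 9×2 + 12×4 = 193
Edmonton: 11×1 + 12×2 + 7×4 + 11×0 + 11×2 + 9×0 + 9×0 + 12×3 = 121
Austin: 11×4 + 12×0 + 7×1 + 11×2 + 11×1 + 9×2 + 9×4 + 12×2 = 162
Denver: 11×3 + 12×4 + 7×3 + 11×3 + 11×0 + 9×1 + 9×1 + 12×1 = 165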